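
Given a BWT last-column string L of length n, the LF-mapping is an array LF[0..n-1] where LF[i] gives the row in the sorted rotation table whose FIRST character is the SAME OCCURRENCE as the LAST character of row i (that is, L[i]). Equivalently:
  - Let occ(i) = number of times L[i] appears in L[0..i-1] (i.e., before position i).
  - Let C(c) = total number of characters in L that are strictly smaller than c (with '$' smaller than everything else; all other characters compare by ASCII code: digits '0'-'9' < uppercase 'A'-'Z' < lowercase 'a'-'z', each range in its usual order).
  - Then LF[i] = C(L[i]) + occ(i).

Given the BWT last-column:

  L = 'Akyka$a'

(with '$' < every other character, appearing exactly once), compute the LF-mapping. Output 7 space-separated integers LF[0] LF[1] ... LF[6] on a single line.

Answer: 1 4 6 5 2 0 3

Derivation:
Char counts: '$':1, 'A':1, 'a':2, 'k':2, 'y':1
C (first-col start): C('$')=0, C('A')=1, C('a')=2, C('k')=4, C('y')=6
L[0]='A': occ=0, LF[0]=C('A')+0=1+0=1
L[1]='k': occ=0, LF[1]=C('k')+0=4+0=4
L[2]='y': occ=0, LF[2]=C('y')+0=6+0=6
L[3]='k': occ=1, LF[3]=C('k')+1=4+1=5
L[4]='a': occ=0, LF[4]=C('a')+0=2+0=2
L[5]='$': occ=0, LF[5]=C('$')+0=0+0=0
L[6]='a': occ=1, LF[6]=C('a')+1=2+1=3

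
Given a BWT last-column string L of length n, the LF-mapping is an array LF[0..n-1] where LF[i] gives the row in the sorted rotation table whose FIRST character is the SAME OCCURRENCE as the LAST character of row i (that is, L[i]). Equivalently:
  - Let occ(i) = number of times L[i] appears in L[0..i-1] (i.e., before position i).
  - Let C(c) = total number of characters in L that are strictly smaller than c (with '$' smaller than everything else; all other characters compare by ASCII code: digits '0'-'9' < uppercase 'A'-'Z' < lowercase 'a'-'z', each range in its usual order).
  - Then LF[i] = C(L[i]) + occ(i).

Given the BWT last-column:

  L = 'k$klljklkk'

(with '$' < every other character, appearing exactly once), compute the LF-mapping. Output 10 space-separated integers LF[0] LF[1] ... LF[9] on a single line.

Char counts: '$':1, 'j':1, 'k':5, 'l':3
C (first-col start): C('$')=0, C('j')=1, C('k')=2, C('l')=7
L[0]='k': occ=0, LF[0]=C('k')+0=2+0=2
L[1]='$': occ=0, LF[1]=C('$')+0=0+0=0
L[2]='k': occ=1, LF[2]=C('k')+1=2+1=3
L[3]='l': occ=0, LF[3]=C('l')+0=7+0=7
L[4]='l': occ=1, LF[4]=C('l')+1=7+1=8
L[5]='j': occ=0, LF[5]=C('j')+0=1+0=1
L[6]='k': occ=2, LF[6]=C('k')+2=2+2=4
L[7]='l': occ=2, LF[7]=C('l')+2=7+2=9
L[8]='k': occ=3, LF[8]=C('k')+3=2+3=5
L[9]='k': occ=4, LF[9]=C('k')+4=2+4=6

Answer: 2 0 3 7 8 1 4 9 5 6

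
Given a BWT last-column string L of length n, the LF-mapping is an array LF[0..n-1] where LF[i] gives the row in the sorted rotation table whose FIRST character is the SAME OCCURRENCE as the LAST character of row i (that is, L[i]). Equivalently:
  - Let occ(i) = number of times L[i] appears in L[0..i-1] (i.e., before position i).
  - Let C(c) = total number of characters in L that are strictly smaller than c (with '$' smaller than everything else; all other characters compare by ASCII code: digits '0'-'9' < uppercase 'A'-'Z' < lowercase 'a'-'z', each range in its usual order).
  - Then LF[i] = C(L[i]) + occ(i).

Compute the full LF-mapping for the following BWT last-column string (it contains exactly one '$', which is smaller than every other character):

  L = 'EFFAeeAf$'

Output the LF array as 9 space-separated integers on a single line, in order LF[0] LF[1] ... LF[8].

Answer: 3 4 5 1 6 7 2 8 0

Derivation:
Char counts: '$':1, 'A':2, 'E':1, 'F':2, 'e':2, 'f':1
C (first-col start): C('$')=0, C('A')=1, C('E')=3, C('F')=4, C('e')=6, C('f')=8
L[0]='E': occ=0, LF[0]=C('E')+0=3+0=3
L[1]='F': occ=0, LF[1]=C('F')+0=4+0=4
L[2]='F': occ=1, LF[2]=C('F')+1=4+1=5
L[3]='A': occ=0, LF[3]=C('A')+0=1+0=1
L[4]='e': occ=0, LF[4]=C('e')+0=6+0=6
L[5]='e': occ=1, LF[5]=C('e')+1=6+1=7
L[6]='A': occ=1, LF[6]=C('A')+1=1+1=2
L[7]='f': occ=0, LF[7]=C('f')+0=8+0=8
L[8]='$': occ=0, LF[8]=C('$')+0=0+0=0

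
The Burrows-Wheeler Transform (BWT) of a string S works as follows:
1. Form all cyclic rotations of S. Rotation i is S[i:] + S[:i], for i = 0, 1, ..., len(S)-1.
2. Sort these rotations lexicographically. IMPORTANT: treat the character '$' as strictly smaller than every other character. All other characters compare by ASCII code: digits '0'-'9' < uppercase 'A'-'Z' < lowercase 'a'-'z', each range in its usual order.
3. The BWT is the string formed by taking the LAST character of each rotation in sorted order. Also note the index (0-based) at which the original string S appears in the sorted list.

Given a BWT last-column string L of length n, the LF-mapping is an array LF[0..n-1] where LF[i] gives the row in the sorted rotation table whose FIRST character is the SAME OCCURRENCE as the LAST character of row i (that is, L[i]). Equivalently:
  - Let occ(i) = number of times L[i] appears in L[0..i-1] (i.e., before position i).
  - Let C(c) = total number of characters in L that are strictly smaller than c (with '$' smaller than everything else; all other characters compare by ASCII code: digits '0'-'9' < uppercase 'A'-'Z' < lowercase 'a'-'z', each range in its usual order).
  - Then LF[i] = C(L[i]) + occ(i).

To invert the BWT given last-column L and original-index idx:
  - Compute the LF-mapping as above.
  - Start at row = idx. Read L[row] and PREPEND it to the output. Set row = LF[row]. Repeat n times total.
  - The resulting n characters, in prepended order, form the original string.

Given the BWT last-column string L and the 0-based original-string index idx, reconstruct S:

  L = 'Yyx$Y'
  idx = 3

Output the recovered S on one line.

LF mapping: 1 4 3 0 2
Walk LF starting at row 3, prepending L[row]:
  step 1: row=3, L[3]='$', prepend. Next row=LF[3]=0
  step 2: row=0, L[0]='Y', prepend. Next row=LF[0]=1
  step 3: row=1, L[1]='y', prepend. Next row=LF[1]=4
  step 4: row=4, L[4]='Y', prepend. Next row=LF[4]=2
  step 5: row=2, L[2]='x', prepend. Next row=LF[2]=3
Reversed output: xYyY$

Answer: xYyY$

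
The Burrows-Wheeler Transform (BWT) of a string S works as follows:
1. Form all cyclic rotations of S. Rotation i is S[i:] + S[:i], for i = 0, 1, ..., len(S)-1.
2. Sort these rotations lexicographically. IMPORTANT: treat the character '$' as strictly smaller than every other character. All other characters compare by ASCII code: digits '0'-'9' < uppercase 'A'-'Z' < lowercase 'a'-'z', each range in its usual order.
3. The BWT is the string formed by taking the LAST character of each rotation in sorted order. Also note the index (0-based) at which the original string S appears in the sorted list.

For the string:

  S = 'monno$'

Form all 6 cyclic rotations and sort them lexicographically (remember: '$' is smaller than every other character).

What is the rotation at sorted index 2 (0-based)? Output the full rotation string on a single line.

Answer: nno$mo

Derivation:
All 6 rotations (rotation i = S[i:]+S[:i]):
  rot[0] = monno$
  rot[1] = onno$m
  rot[2] = nno$mo
  rot[3] = no$mon
  rot[4] = o$monn
  rot[5] = $monno
Sorted (with $ < everything):
  sorted[0] = $monno
  sorted[1] = monno$
  sorted[2] = nno$mo
  sorted[3] = no$mon
  sorted[4] = o$monn
  sorted[5] = onno$m
sorted[2] = nno$mo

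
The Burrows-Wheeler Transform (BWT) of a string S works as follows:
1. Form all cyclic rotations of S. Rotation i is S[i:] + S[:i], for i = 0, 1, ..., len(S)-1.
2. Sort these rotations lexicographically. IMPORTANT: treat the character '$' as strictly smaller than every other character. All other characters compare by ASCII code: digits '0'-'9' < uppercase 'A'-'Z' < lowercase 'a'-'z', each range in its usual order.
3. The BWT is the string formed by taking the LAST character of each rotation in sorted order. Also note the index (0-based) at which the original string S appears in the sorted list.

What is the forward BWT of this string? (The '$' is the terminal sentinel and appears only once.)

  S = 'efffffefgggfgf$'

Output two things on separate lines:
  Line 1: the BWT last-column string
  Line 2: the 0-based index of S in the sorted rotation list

Answer: f$fgffffegefggf
1

Derivation:
All 15 rotations (rotation i = S[i:]+S[:i]):
  rot[0] = efffffefgggfgf$
  rot[1] = fffffefgggfgf$e
  rot[2] = ffffefgggfgf$ef
  rot[3] = fffefgggfgf$eff
  rot[4] = ffefgggfgf$efff
  rot[5] = fefgggfgf$effff
  rot[6] = efgggfgf$efffff
  rot[7] = fgggfgf$efffffe
  rot[8] = gggfgf$efffffef
  rot[9] = ggfgf$efffffefg
  rot[10] = gfgf$efffffefgg
  rot[11] = fgf$efffffefggg
  rot[12] = gf$efffffefgggf
  rot[13] = f$efffffefgggfg
  rot[14] = $efffffefgggfgf
Sorted (with $ < everything):
  sorted[0] = $efffffefgggfgf  (last char: 'f')
  sorted[1] = efffffefgggfgf$  (last char: '$')
  sorted[2] = efgggfgf$efffff  (last char: 'f')
  sorted[3] = f$efffffefgggfg  (last char: 'g')
  sorted[4] = fefgggfgf$effff  (last char: 'f')
  sorted[5] = ffefgggfgf$efff  (last char: 'f')
  sorted[6] = fffefgggfgf$eff  (last char: 'f')
  sorted[7] = ffffefgggfgf$ef  (last char: 'f')
  sorted[8] = fffffefgggfgf$e  (last char: 'e')
  sorted[9] = fgf$efffffefggg  (last char: 'g')
  sorted[10] = fgggfgf$efffffe  (last char: 'e')
  sorted[11] = gf$efffffefgggf  (last char: 'f')
  sorted[12] = gfgf$efffffefgg  (last char: 'g')
  sorted[13] = ggfgf$efffffefg  (last char: 'g')
  sorted[14] = gggfgf$efffffef  (last char: 'f')
Last column: f$fgffffegefggf
Original string S is at sorted index 1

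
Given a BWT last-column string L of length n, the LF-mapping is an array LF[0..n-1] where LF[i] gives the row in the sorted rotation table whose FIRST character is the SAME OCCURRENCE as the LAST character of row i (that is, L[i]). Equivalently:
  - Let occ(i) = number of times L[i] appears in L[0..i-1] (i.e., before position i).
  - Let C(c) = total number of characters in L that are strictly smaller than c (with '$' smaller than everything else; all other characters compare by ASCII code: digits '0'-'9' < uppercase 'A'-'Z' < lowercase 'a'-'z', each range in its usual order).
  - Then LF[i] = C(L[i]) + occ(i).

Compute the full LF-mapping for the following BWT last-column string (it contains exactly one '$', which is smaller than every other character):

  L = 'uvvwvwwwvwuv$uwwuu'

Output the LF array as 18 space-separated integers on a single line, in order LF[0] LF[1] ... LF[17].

Char counts: '$':1, 'u':5, 'v':5, 'w':7
C (first-col start): C('$')=0, C('u')=1, C('v')=6, C('w')=11
L[0]='u': occ=0, LF[0]=C('u')+0=1+0=1
L[1]='v': occ=0, LF[1]=C('v')+0=6+0=6
L[2]='v': occ=1, LF[2]=C('v')+1=6+1=7
L[3]='w': occ=0, LF[3]=C('w')+0=11+0=11
L[4]='v': occ=2, LF[4]=C('v')+2=6+2=8
L[5]='w': occ=1, LF[5]=C('w')+1=11+1=12
L[6]='w': occ=2, LF[6]=C('w')+2=11+2=13
L[7]='w': occ=3, LF[7]=C('w')+3=11+3=14
L[8]='v': occ=3, LF[8]=C('v')+3=6+3=9
L[9]='w': occ=4, LF[9]=C('w')+4=11+4=15
L[10]='u': occ=1, LF[10]=C('u')+1=1+1=2
L[11]='v': occ=4, LF[11]=C('v')+4=6+4=10
L[12]='$': occ=0, LF[12]=C('$')+0=0+0=0
L[13]='u': occ=2, LF[13]=C('u')+2=1+2=3
L[14]='w': occ=5, LF[14]=C('w')+5=11+5=16
L[15]='w': occ=6, LF[15]=C('w')+6=11+6=17
L[16]='u': occ=3, LF[16]=C('u')+3=1+3=4
L[17]='u': occ=4, LF[17]=C('u')+4=1+4=5

Answer: 1 6 7 11 8 12 13 14 9 15 2 10 0 3 16 17 4 5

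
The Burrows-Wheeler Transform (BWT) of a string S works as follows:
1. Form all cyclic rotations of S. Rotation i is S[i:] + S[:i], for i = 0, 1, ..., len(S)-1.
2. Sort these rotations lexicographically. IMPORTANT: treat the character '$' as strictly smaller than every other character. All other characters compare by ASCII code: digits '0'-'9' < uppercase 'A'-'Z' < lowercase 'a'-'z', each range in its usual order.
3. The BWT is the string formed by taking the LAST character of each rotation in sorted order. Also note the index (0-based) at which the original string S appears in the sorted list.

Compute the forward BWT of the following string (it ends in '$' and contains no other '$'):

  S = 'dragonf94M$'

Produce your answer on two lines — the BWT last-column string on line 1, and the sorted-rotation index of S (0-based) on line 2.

Answer: M9f4r$naogd
5

Derivation:
All 11 rotations (rotation i = S[i:]+S[:i]):
  rot[0] = dragonf94M$
  rot[1] = ragonf94M$d
  rot[2] = agonf94M$dr
  rot[3] = gonf94M$dra
  rot[4] = onf94M$drag
  rot[5] = nf94M$drago
  rot[6] = f94M$dragon
  rot[7] = 94M$dragonf
  rot[8] = 4M$dragonf9
  rot[9] = M$dragonf94
  rot[10] = $dragonf94M
Sorted (with $ < everything):
  sorted[0] = $dragonf94M  (last char: 'M')
  sorted[1] = 4M$dragonf9  (last char: '9')
  sorted[2] = 94M$dragonf  (last char: 'f')
  sorted[3] = M$dragonf94  (last char: '4')
  sorted[4] = agonf94M$dr  (last char: 'r')
  sorted[5] = dragonf94M$  (last char: '$')
  sorted[6] = f94M$dragon  (last char: 'n')
  sorted[7] = gonf94M$dra  (last char: 'a')
  sorted[8] = nf94M$drago  (last char: 'o')
  sorted[9] = onf94M$drag  (last char: 'g')
  sorted[10] = ragonf94M$d  (last char: 'd')
Last column: M9f4r$naogd
Original string S is at sorted index 5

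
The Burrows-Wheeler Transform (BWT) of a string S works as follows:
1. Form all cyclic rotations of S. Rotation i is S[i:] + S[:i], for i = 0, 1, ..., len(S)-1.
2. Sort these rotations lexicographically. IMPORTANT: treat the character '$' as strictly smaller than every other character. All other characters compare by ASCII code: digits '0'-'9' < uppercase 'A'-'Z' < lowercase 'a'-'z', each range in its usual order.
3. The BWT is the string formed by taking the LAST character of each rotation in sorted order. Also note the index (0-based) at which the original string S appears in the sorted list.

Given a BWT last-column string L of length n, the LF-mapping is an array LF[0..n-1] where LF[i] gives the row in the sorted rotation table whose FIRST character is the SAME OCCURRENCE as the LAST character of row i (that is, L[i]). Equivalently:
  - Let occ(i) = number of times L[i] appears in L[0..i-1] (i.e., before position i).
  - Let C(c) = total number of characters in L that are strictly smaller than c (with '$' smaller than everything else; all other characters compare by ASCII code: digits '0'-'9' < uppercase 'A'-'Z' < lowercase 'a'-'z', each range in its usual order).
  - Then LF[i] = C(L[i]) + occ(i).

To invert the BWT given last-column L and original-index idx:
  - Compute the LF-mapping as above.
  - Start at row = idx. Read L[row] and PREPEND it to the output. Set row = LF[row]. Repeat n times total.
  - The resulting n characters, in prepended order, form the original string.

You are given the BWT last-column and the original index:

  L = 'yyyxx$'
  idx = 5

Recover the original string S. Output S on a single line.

Answer: yxyxy$

Derivation:
LF mapping: 3 4 5 1 2 0
Walk LF starting at row 5, prepending L[row]:
  step 1: row=5, L[5]='$', prepend. Next row=LF[5]=0
  step 2: row=0, L[0]='y', prepend. Next row=LF[0]=3
  step 3: row=3, L[3]='x', prepend. Next row=LF[3]=1
  step 4: row=1, L[1]='y', prepend. Next row=LF[1]=4
  step 5: row=4, L[4]='x', prepend. Next row=LF[4]=2
  step 6: row=2, L[2]='y', prepend. Next row=LF[2]=5
Reversed output: yxyxy$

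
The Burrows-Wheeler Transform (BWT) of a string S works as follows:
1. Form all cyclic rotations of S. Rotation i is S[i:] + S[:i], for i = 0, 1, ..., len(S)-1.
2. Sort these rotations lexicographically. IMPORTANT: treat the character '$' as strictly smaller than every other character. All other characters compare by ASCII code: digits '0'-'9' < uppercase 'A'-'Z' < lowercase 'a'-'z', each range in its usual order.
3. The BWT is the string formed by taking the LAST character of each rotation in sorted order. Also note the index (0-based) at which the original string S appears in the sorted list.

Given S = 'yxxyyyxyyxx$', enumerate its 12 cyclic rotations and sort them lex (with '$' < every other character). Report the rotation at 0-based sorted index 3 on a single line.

Answer: xxyyyxyyxx$y

Derivation:
All 12 rotations (rotation i = S[i:]+S[:i]):
  rot[0] = yxxyyyxyyxx$
  rot[1] = xxyyyxyyxx$y
  rot[2] = xyyyxyyxx$yx
  rot[3] = yyyxyyxx$yxx
  rot[4] = yyxyyxx$yxxy
  rot[5] = yxyyxx$yxxyy
  rot[6] = xyyxx$yxxyyy
  rot[7] = yyxx$yxxyyyx
  rot[8] = yxx$yxxyyyxy
  rot[9] = xx$yxxyyyxyy
  rot[10] = x$yxxyyyxyyx
  rot[11] = $yxxyyyxyyxx
Sorted (with $ < everything):
  sorted[0] = $yxxyyyxyyxx
  sorted[1] = x$yxxyyyxyyx
  sorted[2] = xx$yxxyyyxyy
  sorted[3] = xxyyyxyyxx$y
  sorted[4] = xyyxx$yxxyyy
  sorted[5] = xyyyxyyxx$yx
  sorted[6] = yxx$yxxyyyxy
  sorted[7] = yxxyyyxyyxx$
  sorted[8] = yxyyxx$yxxyy
  sorted[9] = yyxx$yxxyyyx
  sorted[10] = yyxyyxx$yxxy
  sorted[11] = yyyxyyxx$yxx
sorted[3] = xxyyyxyyxx$y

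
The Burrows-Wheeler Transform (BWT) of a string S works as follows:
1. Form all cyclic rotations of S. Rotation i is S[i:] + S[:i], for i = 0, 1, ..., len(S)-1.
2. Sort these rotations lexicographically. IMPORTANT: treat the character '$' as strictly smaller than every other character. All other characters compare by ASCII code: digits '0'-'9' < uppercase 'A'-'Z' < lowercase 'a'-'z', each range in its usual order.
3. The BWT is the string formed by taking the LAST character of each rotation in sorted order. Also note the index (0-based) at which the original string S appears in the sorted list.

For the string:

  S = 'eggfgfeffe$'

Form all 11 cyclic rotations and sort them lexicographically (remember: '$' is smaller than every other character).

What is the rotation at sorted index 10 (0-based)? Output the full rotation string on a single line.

Answer: ggfgfeffe$e

Derivation:
All 11 rotations (rotation i = S[i:]+S[:i]):
  rot[0] = eggfgfeffe$
  rot[1] = ggfgfeffe$e
  rot[2] = gfgfeffe$eg
  rot[3] = fgfeffe$egg
  rot[4] = gfeffe$eggf
  rot[5] = feffe$eggfg
  rot[6] = effe$eggfgf
  rot[7] = ffe$eggfgfe
  rot[8] = fe$eggfgfef
  rot[9] = e$eggfgfeff
  rot[10] = $eggfgfeffe
Sorted (with $ < everything):
  sorted[0] = $eggfgfeffe
  sorted[1] = e$eggfgfeff
  sorted[2] = effe$eggfgf
  sorted[3] = eggfgfeffe$
  sorted[4] = fe$eggfgfef
  sorted[5] = feffe$eggfg
  sorted[6] = ffe$eggfgfe
  sorted[7] = fgfeffe$egg
  sorted[8] = gfeffe$eggf
  sorted[9] = gfgfeffe$eg
  sorted[10] = ggfgfeffe$e
sorted[10] = ggfgfeffe$e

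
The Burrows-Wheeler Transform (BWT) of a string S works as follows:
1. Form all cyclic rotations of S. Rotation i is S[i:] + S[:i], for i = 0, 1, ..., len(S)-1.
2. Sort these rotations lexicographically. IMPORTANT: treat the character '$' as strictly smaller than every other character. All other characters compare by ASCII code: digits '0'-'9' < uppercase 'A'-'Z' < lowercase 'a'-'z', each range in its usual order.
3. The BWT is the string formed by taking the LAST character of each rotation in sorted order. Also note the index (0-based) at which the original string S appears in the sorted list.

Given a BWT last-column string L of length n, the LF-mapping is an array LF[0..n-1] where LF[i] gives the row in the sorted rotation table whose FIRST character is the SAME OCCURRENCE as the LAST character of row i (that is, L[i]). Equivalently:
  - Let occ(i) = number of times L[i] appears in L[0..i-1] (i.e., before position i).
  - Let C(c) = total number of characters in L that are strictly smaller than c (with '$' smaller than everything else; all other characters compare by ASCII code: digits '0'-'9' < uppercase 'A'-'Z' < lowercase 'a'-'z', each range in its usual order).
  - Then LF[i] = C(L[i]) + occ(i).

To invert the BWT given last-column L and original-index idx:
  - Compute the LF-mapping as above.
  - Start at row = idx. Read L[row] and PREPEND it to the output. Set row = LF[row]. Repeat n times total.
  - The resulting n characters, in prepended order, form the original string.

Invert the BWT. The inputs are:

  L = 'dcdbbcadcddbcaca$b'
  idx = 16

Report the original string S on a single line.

Answer: dcbbadbdccabccdad$

Derivation:
LF mapping: 13 8 14 4 5 9 1 15 10 16 17 6 11 2 12 3 0 7
Walk LF starting at row 16, prepending L[row]:
  step 1: row=16, L[16]='$', prepend. Next row=LF[16]=0
  step 2: row=0, L[0]='d', prepend. Next row=LF[0]=13
  step 3: row=13, L[13]='a', prepend. Next row=LF[13]=2
  step 4: row=2, L[2]='d', prepend. Next row=LF[2]=14
  step 5: row=14, L[14]='c', prepend. Next row=LF[14]=12
  step 6: row=12, L[12]='c', prepend. Next row=LF[12]=11
  step 7: row=11, L[11]='b', prepend. Next row=LF[11]=6
  step 8: row=6, L[6]='a', prepend. Next row=LF[6]=1
  step 9: row=1, L[1]='c', prepend. Next row=LF[1]=8
  step 10: row=8, L[8]='c', prepend. Next row=LF[8]=10
  step 11: row=10, L[10]='d', prepend. Next row=LF[10]=17
  step 12: row=17, L[17]='b', prepend. Next row=LF[17]=7
  step 13: row=7, L[7]='d', prepend. Next row=LF[7]=15
  step 14: row=15, L[15]='a', prepend. Next row=LF[15]=3
  step 15: row=3, L[3]='b', prepend. Next row=LF[3]=4
  step 16: row=4, L[4]='b', prepend. Next row=LF[4]=5
  step 17: row=5, L[5]='c', prepend. Next row=LF[5]=9
  step 18: row=9, L[9]='d', prepend. Next row=LF[9]=16
Reversed output: dcbbadbdccabccdad$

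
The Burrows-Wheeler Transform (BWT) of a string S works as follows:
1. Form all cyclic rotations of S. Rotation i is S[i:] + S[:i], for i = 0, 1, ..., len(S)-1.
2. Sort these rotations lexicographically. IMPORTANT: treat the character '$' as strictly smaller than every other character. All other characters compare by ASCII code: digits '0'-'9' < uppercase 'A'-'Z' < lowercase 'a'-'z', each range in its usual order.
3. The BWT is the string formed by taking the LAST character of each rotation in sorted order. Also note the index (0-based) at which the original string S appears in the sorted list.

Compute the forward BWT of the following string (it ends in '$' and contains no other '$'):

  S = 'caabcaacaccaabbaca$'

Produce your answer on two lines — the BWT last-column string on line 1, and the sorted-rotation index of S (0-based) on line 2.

All 19 rotations (rotation i = S[i:]+S[:i]):
  rot[0] = caabcaacaccaabbaca$
  rot[1] = aabcaacaccaabbaca$c
  rot[2] = abcaacaccaabbaca$ca
  rot[3] = bcaacaccaabbaca$caa
  rot[4] = caacaccaabbaca$caab
  rot[5] = aacaccaabbaca$caabc
  rot[6] = acaccaabbaca$caabca
  rot[7] = caccaabbaca$caabcaa
  rot[8] = accaabbaca$caabcaac
  rot[9] = ccaabbaca$caabcaaca
  rot[10] = caabbaca$caabcaacac
  rot[11] = aabbaca$caabcaacacc
  rot[12] = abbaca$caabcaacacca
  rot[13] = bbaca$caabcaacaccaa
  rot[14] = baca$caabcaacaccaab
  rot[15] = aca$caabcaacaccaabb
  rot[16] = ca$caabcaacaccaabba
  rot[17] = a$caabcaacaccaabbac
  rot[18] = $caabcaacaccaabbaca
Sorted (with $ < everything):
  sorted[0] = $caabcaacaccaabbaca  (last char: 'a')
  sorted[1] = a$caabcaacaccaabbac  (last char: 'c')
  sorted[2] = aabbaca$caabcaacacc  (last char: 'c')
  sorted[3] = aabcaacaccaabbaca$c  (last char: 'c')
  sorted[4] = aacaccaabbaca$caabc  (last char: 'c')
  sorted[5] = abbaca$caabcaacacca  (last char: 'a')
  sorted[6] = abcaacaccaabbaca$ca  (last char: 'a')
  sorted[7] = aca$caabcaacaccaabb  (last char: 'b')
  sorted[8] = acaccaabbaca$caabca  (last char: 'a')
  sorted[9] = accaabbaca$caabcaac  (last char: 'c')
  sorted[10] = baca$caabcaacaccaab  (last char: 'b')
  sorted[11] = bbaca$caabcaacaccaa  (last char: 'a')
  sorted[12] = bcaacaccaabbaca$caa  (last char: 'a')
  sorted[13] = ca$caabcaacaccaabba  (last char: 'a')
  sorted[14] = caabbaca$caabcaacac  (last char: 'c')
  sorted[15] = caabcaacaccaabbaca$  (last char: '$')
  sorted[16] = caacaccaabbaca$caab  (last char: 'b')
  sorted[17] = caccaabbaca$caabcaa  (last char: 'a')
  sorted[18] = ccaabbaca$caabcaaca  (last char: 'a')
Last column: accccaabacbaaac$baa
Original string S is at sorted index 15

Answer: accccaabacbaaac$baa
15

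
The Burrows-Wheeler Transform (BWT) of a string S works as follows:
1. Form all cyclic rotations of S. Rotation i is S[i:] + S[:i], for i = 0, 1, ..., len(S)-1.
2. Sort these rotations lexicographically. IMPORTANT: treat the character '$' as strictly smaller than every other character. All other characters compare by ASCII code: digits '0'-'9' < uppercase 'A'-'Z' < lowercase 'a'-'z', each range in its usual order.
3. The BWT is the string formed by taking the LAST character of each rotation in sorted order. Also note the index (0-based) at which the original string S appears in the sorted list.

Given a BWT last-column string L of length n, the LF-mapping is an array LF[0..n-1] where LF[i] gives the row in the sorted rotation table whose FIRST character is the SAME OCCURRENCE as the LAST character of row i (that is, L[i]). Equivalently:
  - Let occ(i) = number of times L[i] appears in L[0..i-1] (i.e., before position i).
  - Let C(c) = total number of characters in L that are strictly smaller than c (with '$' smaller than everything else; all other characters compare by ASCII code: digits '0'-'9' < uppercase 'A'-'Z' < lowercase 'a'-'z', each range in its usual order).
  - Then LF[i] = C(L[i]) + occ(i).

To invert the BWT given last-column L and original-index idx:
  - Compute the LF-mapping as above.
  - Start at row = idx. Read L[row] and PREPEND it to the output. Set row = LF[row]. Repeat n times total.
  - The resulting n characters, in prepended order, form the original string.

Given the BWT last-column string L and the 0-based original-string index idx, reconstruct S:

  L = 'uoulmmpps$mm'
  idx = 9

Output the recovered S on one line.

LF mapping: 10 6 11 1 2 3 7 8 9 0 4 5
Walk LF starting at row 9, prepending L[row]:
  step 1: row=9, L[9]='$', prepend. Next row=LF[9]=0
  step 2: row=0, L[0]='u', prepend. Next row=LF[0]=10
  step 3: row=10, L[10]='m', prepend. Next row=LF[10]=4
  step 4: row=4, L[4]='m', prepend. Next row=LF[4]=2
  step 5: row=2, L[2]='u', prepend. Next row=LF[2]=11
  step 6: row=11, L[11]='m', prepend. Next row=LF[11]=5
  step 7: row=5, L[5]='m', prepend. Next row=LF[5]=3
  step 8: row=3, L[3]='l', prepend. Next row=LF[3]=1
  step 9: row=1, L[1]='o', prepend. Next row=LF[1]=6
  step 10: row=6, L[6]='p', prepend. Next row=LF[6]=7
  step 11: row=7, L[7]='p', prepend. Next row=LF[7]=8
  step 12: row=8, L[8]='s', prepend. Next row=LF[8]=9
Reversed output: sppolmmummu$

Answer: sppolmmummu$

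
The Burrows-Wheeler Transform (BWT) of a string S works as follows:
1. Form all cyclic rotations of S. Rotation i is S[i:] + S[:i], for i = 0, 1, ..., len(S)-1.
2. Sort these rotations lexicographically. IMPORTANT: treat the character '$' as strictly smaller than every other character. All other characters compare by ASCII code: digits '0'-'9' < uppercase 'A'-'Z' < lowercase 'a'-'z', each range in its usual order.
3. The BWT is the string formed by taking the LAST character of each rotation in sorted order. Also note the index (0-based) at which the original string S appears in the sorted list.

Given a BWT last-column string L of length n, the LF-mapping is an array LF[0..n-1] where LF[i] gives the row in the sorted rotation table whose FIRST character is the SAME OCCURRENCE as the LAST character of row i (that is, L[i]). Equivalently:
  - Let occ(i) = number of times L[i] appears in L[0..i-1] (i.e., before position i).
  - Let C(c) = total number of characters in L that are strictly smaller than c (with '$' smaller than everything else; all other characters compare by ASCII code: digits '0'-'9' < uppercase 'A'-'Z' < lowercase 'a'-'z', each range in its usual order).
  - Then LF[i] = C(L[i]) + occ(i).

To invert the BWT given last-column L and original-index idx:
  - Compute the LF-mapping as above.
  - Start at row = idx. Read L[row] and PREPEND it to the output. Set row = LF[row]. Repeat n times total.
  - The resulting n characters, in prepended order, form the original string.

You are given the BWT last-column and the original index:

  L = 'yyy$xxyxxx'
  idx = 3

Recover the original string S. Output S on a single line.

LF mapping: 6 7 8 0 1 2 9 3 4 5
Walk LF starting at row 3, prepending L[row]:
  step 1: row=3, L[3]='$', prepend. Next row=LF[3]=0
  step 2: row=0, L[0]='y', prepend. Next row=LF[0]=6
  step 3: row=6, L[6]='y', prepend. Next row=LF[6]=9
  step 4: row=9, L[9]='x', prepend. Next row=LF[9]=5
  step 5: row=5, L[5]='x', prepend. Next row=LF[5]=2
  step 6: row=2, L[2]='y', prepend. Next row=LF[2]=8
  step 7: row=8, L[8]='x', prepend. Next row=LF[8]=4
  step 8: row=4, L[4]='x', prepend. Next row=LF[4]=1
  step 9: row=1, L[1]='y', prepend. Next row=LF[1]=7
  step 10: row=7, L[7]='x', prepend. Next row=LF[7]=3
Reversed output: xyxxyxxyy$

Answer: xyxxyxxyy$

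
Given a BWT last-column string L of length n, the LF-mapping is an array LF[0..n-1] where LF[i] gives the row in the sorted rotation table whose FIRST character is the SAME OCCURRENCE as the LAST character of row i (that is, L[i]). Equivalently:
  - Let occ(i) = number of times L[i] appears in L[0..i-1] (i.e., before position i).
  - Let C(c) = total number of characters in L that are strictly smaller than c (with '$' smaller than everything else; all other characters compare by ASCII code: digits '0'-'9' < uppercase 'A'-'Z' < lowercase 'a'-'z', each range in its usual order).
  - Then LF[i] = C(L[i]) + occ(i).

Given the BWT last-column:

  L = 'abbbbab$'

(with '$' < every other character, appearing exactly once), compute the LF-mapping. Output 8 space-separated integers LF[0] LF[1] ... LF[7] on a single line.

Char counts: '$':1, 'a':2, 'b':5
C (first-col start): C('$')=0, C('a')=1, C('b')=3
L[0]='a': occ=0, LF[0]=C('a')+0=1+0=1
L[1]='b': occ=0, LF[1]=C('b')+0=3+0=3
L[2]='b': occ=1, LF[2]=C('b')+1=3+1=4
L[3]='b': occ=2, LF[3]=C('b')+2=3+2=5
L[4]='b': occ=3, LF[4]=C('b')+3=3+3=6
L[5]='a': occ=1, LF[5]=C('a')+1=1+1=2
L[6]='b': occ=4, LF[6]=C('b')+4=3+4=7
L[7]='$': occ=0, LF[7]=C('$')+0=0+0=0

Answer: 1 3 4 5 6 2 7 0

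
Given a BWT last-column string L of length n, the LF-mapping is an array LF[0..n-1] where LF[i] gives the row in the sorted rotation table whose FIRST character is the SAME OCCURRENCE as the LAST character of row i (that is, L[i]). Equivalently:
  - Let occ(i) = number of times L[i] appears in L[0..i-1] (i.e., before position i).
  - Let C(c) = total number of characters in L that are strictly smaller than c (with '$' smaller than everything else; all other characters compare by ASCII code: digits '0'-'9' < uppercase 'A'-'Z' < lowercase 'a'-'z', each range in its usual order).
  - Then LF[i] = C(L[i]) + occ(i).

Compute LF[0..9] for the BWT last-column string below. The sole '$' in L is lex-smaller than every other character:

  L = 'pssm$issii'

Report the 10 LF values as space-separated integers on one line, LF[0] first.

Answer: 5 6 7 4 0 1 8 9 2 3

Derivation:
Char counts: '$':1, 'i':3, 'm':1, 'p':1, 's':4
C (first-col start): C('$')=0, C('i')=1, C('m')=4, C('p')=5, C('s')=6
L[0]='p': occ=0, LF[0]=C('p')+0=5+0=5
L[1]='s': occ=0, LF[1]=C('s')+0=6+0=6
L[2]='s': occ=1, LF[2]=C('s')+1=6+1=7
L[3]='m': occ=0, LF[3]=C('m')+0=4+0=4
L[4]='$': occ=0, LF[4]=C('$')+0=0+0=0
L[5]='i': occ=0, LF[5]=C('i')+0=1+0=1
L[6]='s': occ=2, LF[6]=C('s')+2=6+2=8
L[7]='s': occ=3, LF[7]=C('s')+3=6+3=9
L[8]='i': occ=1, LF[8]=C('i')+1=1+1=2
L[9]='i': occ=2, LF[9]=C('i')+2=1+2=3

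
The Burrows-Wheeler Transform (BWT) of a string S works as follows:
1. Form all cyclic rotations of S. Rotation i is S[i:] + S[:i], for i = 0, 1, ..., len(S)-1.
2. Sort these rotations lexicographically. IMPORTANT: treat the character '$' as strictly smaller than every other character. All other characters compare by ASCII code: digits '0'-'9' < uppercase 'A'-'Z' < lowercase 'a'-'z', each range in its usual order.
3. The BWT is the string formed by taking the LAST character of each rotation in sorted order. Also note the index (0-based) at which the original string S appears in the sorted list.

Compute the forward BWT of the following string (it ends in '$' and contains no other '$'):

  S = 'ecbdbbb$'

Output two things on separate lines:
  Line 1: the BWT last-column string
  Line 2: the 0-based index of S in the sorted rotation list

All 8 rotations (rotation i = S[i:]+S[:i]):
  rot[0] = ecbdbbb$
  rot[1] = cbdbbb$e
  rot[2] = bdbbb$ec
  rot[3] = dbbb$ecb
  rot[4] = bbb$ecbd
  rot[5] = bb$ecbdb
  rot[6] = b$ecbdbb
  rot[7] = $ecbdbbb
Sorted (with $ < everything):
  sorted[0] = $ecbdbbb  (last char: 'b')
  sorted[1] = b$ecbdbb  (last char: 'b')
  sorted[2] = bb$ecbdb  (last char: 'b')
  sorted[3] = bbb$ecbd  (last char: 'd')
  sorted[4] = bdbbb$ec  (last char: 'c')
  sorted[5] = cbdbbb$e  (last char: 'e')
  sorted[6] = dbbb$ecb  (last char: 'b')
  sorted[7] = ecbdbbb$  (last char: '$')
Last column: bbbdceb$
Original string S is at sorted index 7

Answer: bbbdceb$
7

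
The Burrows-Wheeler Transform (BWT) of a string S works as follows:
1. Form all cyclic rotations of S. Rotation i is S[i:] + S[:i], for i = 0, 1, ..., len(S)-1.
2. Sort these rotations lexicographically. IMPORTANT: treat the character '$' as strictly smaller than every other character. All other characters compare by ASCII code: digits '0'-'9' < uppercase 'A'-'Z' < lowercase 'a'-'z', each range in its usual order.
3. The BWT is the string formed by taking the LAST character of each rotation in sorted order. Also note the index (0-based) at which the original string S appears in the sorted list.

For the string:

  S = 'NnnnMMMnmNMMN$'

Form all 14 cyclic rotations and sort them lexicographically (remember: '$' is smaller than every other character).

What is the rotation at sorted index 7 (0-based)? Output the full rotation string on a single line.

Answer: NMMN$NnnnMMMnm

Derivation:
All 14 rotations (rotation i = S[i:]+S[:i]):
  rot[0] = NnnnMMMnmNMMN$
  rot[1] = nnnMMMnmNMMN$N
  rot[2] = nnMMMnmNMMN$Nn
  rot[3] = nMMMnmNMMN$Nnn
  rot[4] = MMMnmNMMN$Nnnn
  rot[5] = MMnmNMMN$NnnnM
  rot[6] = MnmNMMN$NnnnMM
  rot[7] = nmNMMN$NnnnMMM
  rot[8] = mNMMN$NnnnMMMn
  rot[9] = NMMN$NnnnMMMnm
  rot[10] = MMN$NnnnMMMnmN
  rot[11] = MN$NnnnMMMnmNM
  rot[12] = N$NnnnMMMnmNMM
  rot[13] = $NnnnMMMnmNMMN
Sorted (with $ < everything):
  sorted[0] = $NnnnMMMnmNMMN
  sorted[1] = MMMnmNMMN$Nnnn
  sorted[2] = MMN$NnnnMMMnmN
  sorted[3] = MMnmNMMN$NnnnM
  sorted[4] = MN$NnnnMMMnmNM
  sorted[5] = MnmNMMN$NnnnMM
  sorted[6] = N$NnnnMMMnmNMM
  sorted[7] = NMMN$NnnnMMMnm
  sorted[8] = NnnnMMMnmNMMN$
  sorted[9] = mNMMN$NnnnMMMn
  sorted[10] = nMMMnmNMMN$Nnn
  sorted[11] = nmNMMN$NnnnMMM
  sorted[12] = nnMMMnmNMMN$Nn
  sorted[13] = nnnMMMnmNMMN$N
sorted[7] = NMMN$NnnnMMMnm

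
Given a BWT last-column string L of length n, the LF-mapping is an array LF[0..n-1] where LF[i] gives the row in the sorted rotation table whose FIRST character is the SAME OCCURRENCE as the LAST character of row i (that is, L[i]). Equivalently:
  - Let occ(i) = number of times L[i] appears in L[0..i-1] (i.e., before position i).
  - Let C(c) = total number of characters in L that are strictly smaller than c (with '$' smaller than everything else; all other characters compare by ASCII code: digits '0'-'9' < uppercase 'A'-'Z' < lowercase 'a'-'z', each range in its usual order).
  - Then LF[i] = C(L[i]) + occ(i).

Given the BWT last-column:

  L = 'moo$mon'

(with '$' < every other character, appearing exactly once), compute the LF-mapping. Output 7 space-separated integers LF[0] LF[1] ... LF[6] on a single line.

Answer: 1 4 5 0 2 6 3

Derivation:
Char counts: '$':1, 'm':2, 'n':1, 'o':3
C (first-col start): C('$')=0, C('m')=1, C('n')=3, C('o')=4
L[0]='m': occ=0, LF[0]=C('m')+0=1+0=1
L[1]='o': occ=0, LF[1]=C('o')+0=4+0=4
L[2]='o': occ=1, LF[2]=C('o')+1=4+1=5
L[3]='$': occ=0, LF[3]=C('$')+0=0+0=0
L[4]='m': occ=1, LF[4]=C('m')+1=1+1=2
L[5]='o': occ=2, LF[5]=C('o')+2=4+2=6
L[6]='n': occ=0, LF[6]=C('n')+0=3+0=3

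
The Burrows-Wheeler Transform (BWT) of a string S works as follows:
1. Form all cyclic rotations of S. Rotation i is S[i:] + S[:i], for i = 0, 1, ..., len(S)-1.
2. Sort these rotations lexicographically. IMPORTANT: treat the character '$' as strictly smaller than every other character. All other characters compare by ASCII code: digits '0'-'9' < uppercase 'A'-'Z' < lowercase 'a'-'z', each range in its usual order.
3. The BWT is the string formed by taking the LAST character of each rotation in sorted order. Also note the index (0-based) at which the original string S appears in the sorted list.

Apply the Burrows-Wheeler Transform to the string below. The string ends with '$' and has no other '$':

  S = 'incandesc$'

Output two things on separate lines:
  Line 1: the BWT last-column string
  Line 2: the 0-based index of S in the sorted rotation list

All 10 rotations (rotation i = S[i:]+S[:i]):
  rot[0] = incandesc$
  rot[1] = ncandesc$i
  rot[2] = candesc$in
  rot[3] = andesc$inc
  rot[4] = ndesc$inca
  rot[5] = desc$incan
  rot[6] = esc$incand
  rot[7] = sc$incande
  rot[8] = c$incandes
  rot[9] = $incandesc
Sorted (with $ < everything):
  sorted[0] = $incandesc  (last char: 'c')
  sorted[1] = andesc$inc  (last char: 'c')
  sorted[2] = c$incandes  (last char: 's')
  sorted[3] = candesc$in  (last char: 'n')
  sorted[4] = desc$incan  (last char: 'n')
  sorted[5] = esc$incand  (last char: 'd')
  sorted[6] = incandesc$  (last char: '$')
  sorted[7] = ncandesc$i  (last char: 'i')
  sorted[8] = ndesc$inca  (last char: 'a')
  sorted[9] = sc$incande  (last char: 'e')
Last column: ccsnnd$iae
Original string S is at sorted index 6

Answer: ccsnnd$iae
6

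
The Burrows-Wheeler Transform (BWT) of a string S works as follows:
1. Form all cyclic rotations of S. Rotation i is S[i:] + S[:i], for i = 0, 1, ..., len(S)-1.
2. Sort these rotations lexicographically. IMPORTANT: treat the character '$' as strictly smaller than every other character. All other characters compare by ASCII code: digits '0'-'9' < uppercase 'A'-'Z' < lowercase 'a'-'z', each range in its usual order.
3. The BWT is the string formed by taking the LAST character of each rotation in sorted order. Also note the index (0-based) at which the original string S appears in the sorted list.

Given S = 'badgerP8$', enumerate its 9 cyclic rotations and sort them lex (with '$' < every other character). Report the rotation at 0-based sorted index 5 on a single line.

All 9 rotations (rotation i = S[i:]+S[:i]):
  rot[0] = badgerP8$
  rot[1] = adgerP8$b
  rot[2] = dgerP8$ba
  rot[3] = gerP8$bad
  rot[4] = erP8$badg
  rot[5] = rP8$badge
  rot[6] = P8$badger
  rot[7] = 8$badgerP
  rot[8] = $badgerP8
Sorted (with $ < everything):
  sorted[0] = $badgerP8
  sorted[1] = 8$badgerP
  sorted[2] = P8$badger
  sorted[3] = adgerP8$b
  sorted[4] = badgerP8$
  sorted[5] = dgerP8$ba
  sorted[6] = erP8$badg
  sorted[7] = gerP8$bad
  sorted[8] = rP8$badge
sorted[5] = dgerP8$ba

Answer: dgerP8$ba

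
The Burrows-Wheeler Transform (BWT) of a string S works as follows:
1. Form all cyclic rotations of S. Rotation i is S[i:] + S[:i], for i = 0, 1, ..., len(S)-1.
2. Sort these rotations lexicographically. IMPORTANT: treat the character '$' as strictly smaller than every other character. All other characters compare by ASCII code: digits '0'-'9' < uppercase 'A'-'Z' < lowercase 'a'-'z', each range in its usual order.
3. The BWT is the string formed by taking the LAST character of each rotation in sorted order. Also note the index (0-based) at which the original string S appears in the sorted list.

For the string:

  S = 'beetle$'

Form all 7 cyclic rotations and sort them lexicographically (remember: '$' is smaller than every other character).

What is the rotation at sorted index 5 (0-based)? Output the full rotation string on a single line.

All 7 rotations (rotation i = S[i:]+S[:i]):
  rot[0] = beetle$
  rot[1] = eetle$b
  rot[2] = etle$be
  rot[3] = tle$bee
  rot[4] = le$beet
  rot[5] = e$beetl
  rot[6] = $beetle
Sorted (with $ < everything):
  sorted[0] = $beetle
  sorted[1] = beetle$
  sorted[2] = e$beetl
  sorted[3] = eetle$b
  sorted[4] = etle$be
  sorted[5] = le$beet
  sorted[6] = tle$bee
sorted[5] = le$beet

Answer: le$beet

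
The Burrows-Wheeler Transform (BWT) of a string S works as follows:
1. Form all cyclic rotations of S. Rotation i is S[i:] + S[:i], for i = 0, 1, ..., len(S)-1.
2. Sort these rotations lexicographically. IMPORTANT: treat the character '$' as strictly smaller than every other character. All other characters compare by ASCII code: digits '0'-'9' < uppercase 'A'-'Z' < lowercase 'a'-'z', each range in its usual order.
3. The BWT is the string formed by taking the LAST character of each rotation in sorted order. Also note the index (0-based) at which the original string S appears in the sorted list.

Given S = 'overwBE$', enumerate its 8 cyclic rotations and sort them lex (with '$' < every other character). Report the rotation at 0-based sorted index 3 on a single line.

Answer: erwBE$ov

Derivation:
All 8 rotations (rotation i = S[i:]+S[:i]):
  rot[0] = overwBE$
  rot[1] = verwBE$o
  rot[2] = erwBE$ov
  rot[3] = rwBE$ove
  rot[4] = wBE$over
  rot[5] = BE$overw
  rot[6] = E$overwB
  rot[7] = $overwBE
Sorted (with $ < everything):
  sorted[0] = $overwBE
  sorted[1] = BE$overw
  sorted[2] = E$overwB
  sorted[3] = erwBE$ov
  sorted[4] = overwBE$
  sorted[5] = rwBE$ove
  sorted[6] = verwBE$o
  sorted[7] = wBE$over
sorted[3] = erwBE$ov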